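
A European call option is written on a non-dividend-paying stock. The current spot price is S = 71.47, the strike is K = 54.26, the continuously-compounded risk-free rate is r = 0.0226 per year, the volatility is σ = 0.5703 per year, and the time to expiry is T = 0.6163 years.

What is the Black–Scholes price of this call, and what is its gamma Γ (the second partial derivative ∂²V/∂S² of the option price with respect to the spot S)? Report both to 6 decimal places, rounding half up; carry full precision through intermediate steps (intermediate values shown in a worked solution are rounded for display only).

σ√T = 0.5703·√0.6163 = 0.447713
d₁ = (ln(S/K) + (r+σ²/2)T) / (σ√T) = (ln(71.47/54.26) + (0.0226+0.5703²/2)·0.6163) / 0.447713 = (0.275490 + 0.114152) / 0.447713 = 0.870295
d₂ = d₁ − σ√T = 0.870295 − 0.447713 = 0.422582
e^{−rT} = e^{−0.0226·0.6163} = 0.986168
N(d₁) = 0.807930,  N(d₂) = 0.663700
Call price V = S·N(d₁) − K·e^{−rT}·N(d₂) = 57.742787 − 35.514245 = 22.228542
φ(d₁) = (1/√(2π))·e^{−d₁²/2} = 0.273174
Γ = φ(d₁) / (S·σ·√T) = 0.008537

price = 22.228542
Γ = 0.008537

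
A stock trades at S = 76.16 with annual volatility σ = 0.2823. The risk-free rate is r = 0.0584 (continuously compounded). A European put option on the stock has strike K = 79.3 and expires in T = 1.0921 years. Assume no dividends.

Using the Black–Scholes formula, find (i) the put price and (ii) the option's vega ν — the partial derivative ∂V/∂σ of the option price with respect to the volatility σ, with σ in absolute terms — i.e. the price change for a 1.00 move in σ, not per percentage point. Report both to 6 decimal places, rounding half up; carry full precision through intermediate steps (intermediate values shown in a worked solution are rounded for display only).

price = 7.975581
ν = 30.945946

σ√T = 0.2823·√1.0921 = 0.295014
d₁ = (ln(S/K) + (r+σ²/2)T) / (σ√T) = (ln(76.16/79.3) + (0.0584+0.2823²/2)·1.0921) / 0.295014 = (-0.040402 + 0.107295) / 0.295014 = 0.226747
d₂ = d₁ − σ√T = 0.226747 − 0.295014 = -0.068267
e^{−rT} = e^{−0.0584·1.0921} = 0.938213
N(−d₁) = 0.410310,  N(−d₂) = 0.527213
Put price V = K·e^{−rT}·N(−d₂) − S·N(−d₁) = 39.224812 − 31.249231 = 7.975581
φ(d₁) = (1/√(2π))·e^{−d₁²/2} = 0.388817
ν = S·φ(d₁)·√T = 30.945946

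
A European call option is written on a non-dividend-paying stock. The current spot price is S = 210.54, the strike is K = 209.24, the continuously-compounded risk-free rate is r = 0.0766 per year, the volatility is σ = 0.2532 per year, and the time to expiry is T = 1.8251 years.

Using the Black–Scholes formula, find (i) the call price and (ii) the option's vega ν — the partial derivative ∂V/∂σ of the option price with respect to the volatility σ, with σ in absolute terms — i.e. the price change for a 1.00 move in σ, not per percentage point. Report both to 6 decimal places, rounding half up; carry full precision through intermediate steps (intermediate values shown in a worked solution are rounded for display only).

σ√T = 0.2532·√1.8251 = 0.342064
d₁ = (ln(S/K) + (r+σ²/2)T) / (σ√T) = (ln(210.54/209.24) + (0.0766+0.2532²/2)·1.8251) / 0.342064 = (0.006194 + 0.198306) / 0.342064 = 0.597842
d₂ = d₁ − σ√T = 0.597842 − 0.342064 = 0.255779
e^{−rT} = e^{−0.0766·1.8251} = 0.869530
N(d₁) = 0.725027,  N(d₂) = 0.600939
Call price V = S·N(d₁) − K·e^{−rT}·N(d₂) = 152.647279 − 109.335115 = 43.312164
φ(d₁) = (1/√(2π))·e^{−d₁²/2} = 0.333655
ν = S·φ(d₁)·√T = 94.902188

price = 43.312164
ν = 94.902188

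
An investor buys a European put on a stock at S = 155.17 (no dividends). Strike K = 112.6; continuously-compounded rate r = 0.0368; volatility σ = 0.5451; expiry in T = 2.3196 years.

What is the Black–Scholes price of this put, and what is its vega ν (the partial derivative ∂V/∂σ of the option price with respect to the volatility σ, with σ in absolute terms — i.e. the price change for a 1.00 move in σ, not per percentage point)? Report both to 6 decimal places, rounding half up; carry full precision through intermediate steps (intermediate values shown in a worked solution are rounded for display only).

price = 20.256653
ν = 62.646146

σ√T = 0.5451·√2.3196 = 0.830200
d₁ = (ln(S/K) + (r+σ²/2)T) / (σ√T) = (ln(155.17/112.6) + (0.0368+0.5451²/2)·2.3196) / 0.830200 = (0.320680 + 0.429977) / 0.830200 = 0.904188
d₂ = d₁ − σ√T = 0.904188 − 0.830200 = 0.073988
e^{−rT} = e^{−0.0368·2.3196} = 0.918181
N(−d₁) = 0.182948,  N(−d₂) = 0.470510
Put price V = K·e^{−rT}·N(−d₂) − S·N(−d₁) = 48.644673 − 28.388020 = 20.256653
φ(d₁) = (1/√(2π))·e^{−d₁²/2} = 0.265082
ν = S·φ(d₁)·√T = 62.646146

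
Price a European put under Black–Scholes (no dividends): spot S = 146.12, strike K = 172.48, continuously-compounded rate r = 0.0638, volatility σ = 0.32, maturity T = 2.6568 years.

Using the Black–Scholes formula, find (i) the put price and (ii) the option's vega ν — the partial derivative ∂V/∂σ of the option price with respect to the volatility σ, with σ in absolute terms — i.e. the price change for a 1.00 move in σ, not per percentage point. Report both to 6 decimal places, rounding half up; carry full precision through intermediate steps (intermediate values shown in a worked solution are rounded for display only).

price = 29.743815
ν = 91.669888

σ√T = 0.32·√2.6568 = 0.521590
d₁ = (ln(S/K) + (r+σ²/2)T) / (σ√T) = (ln(146.12/172.48) + (0.0638+0.32²/2)·2.6568) / 0.521590 = (-0.165853 + 0.305532) / 0.521590 = 0.267794
d₂ = d₁ − σ√T = 0.267794 − 0.521590 = -0.253796
e^{−rT} = e^{−0.0638·2.6568} = 0.844084
N(−d₁) = 0.394429,  N(−d₂) = 0.600173
Put price V = K·e^{−rT}·N(−d₂) − S·N(−d₁) = 87.377752 − 57.633937 = 29.743815
φ(d₁) = (1/√(2π))·e^{−d₁²/2} = 0.384891
ν = S·φ(d₁)·√T = 91.669888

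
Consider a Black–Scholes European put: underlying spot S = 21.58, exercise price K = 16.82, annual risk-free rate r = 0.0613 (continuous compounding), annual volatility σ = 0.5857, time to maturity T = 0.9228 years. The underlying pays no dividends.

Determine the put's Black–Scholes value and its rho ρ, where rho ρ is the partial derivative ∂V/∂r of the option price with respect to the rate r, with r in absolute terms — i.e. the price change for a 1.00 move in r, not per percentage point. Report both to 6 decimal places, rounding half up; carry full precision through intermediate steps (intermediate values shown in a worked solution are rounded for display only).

σ√T = 0.5857·√0.9228 = 0.562638
d₁ = (ln(S/K) + (r+σ²/2)T) / (σ√T) = (ln(21.58/16.82) + (0.0613+0.5857²/2)·0.9228) / 0.562638 = (0.249198 + 0.214848) / 0.562638 = 0.824770
d₂ = d₁ − σ√T = 0.824770 − 0.562638 = 0.262132
e^{−rT} = e^{−0.0613·0.9228} = 0.945003
N(−d₁) = 0.204751,  N(−d₂) = 0.396610
Put price V = K·e^{−rT}·N(−d₂) − S·N(−d₁) = 6.304093 − 4.418531 = 1.885562
ρ = −K·T·e^{−rT}·N(−d₂) = -5.817417

price = 1.885562
ρ = -5.817417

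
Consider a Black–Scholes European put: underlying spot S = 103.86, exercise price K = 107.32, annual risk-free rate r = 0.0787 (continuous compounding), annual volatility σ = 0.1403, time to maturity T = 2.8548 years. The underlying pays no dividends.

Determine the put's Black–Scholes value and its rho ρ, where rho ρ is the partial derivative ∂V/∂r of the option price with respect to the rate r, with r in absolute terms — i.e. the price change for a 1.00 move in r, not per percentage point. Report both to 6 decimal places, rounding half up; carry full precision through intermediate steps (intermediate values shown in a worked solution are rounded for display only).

σ√T = 0.1403·√2.8548 = 0.237053
d₁ = (ln(S/K) + (r+σ²/2)T) / (σ√T) = (ln(103.86/107.32) + (0.0787+0.1403²/2)·2.8548) / 0.237053 = (-0.032771 + 0.252770) / 0.237053 = 0.928057
d₂ = d₁ − σ√T = 0.928057 − 0.237053 = 0.691004
e^{−rT} = e^{−0.0787·2.8548} = 0.798778
N(−d₁) = 0.176689,  N(−d₂) = 0.244782
Put price V = K·e^{−rT}·N(−d₂) − S·N(−d₁) = 20.983859 − 18.350929 = 2.632930
ρ = −K·T·e^{−rT}·N(−d₂) = -59.904720

price = 2.632930
ρ = -59.904720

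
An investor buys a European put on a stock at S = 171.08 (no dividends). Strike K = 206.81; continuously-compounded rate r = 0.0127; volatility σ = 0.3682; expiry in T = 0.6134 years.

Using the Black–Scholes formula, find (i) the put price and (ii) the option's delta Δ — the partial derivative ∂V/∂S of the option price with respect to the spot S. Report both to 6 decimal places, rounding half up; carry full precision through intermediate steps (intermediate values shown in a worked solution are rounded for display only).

price = 42.743183
Δ = -0.686700

σ√T = 0.3682·√0.6134 = 0.288374
d₁ = (ln(S/K) + (r+σ²/2)T) / (σ√T) = (ln(171.08/206.81) + (0.0127+0.3682²/2)·0.6134) / 0.288374 = (-0.189669 + 0.049370) / 0.288374 = -0.486519
d₂ = d₁ − σ√T = -0.486519 − 0.288374 = -0.774893
e^{−rT} = e^{−0.0127·0.6134} = 0.992240
N(−d₁) = 0.686700,  N(−d₂) = 0.780799
Put price V = K·e^{−rT}·N(−d₂) − S·N(−d₁) = 160.223894 − 117.480710 = 42.743183
Δ = −N(−d₁) = -0.686700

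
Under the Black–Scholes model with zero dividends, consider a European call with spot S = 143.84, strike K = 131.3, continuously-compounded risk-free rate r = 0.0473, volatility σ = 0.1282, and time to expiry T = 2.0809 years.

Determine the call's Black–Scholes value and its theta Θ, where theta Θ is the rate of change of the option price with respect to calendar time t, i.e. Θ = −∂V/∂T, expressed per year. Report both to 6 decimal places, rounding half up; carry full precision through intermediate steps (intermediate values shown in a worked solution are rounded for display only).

σ√T = 0.1282·√2.0809 = 0.184933
d₁ = (ln(S/K) + (r+σ²/2)T) / (σ√T) = (ln(143.84/131.3) + (0.0473+0.1282²/2)·2.0809) / 0.184933 = (0.091217 + 0.115527) / 0.184933 = 1.117939
d₂ = d₁ − σ√T = 1.117939 − 0.184933 = 0.933006
e^{−rT} = e^{−0.0473·2.0809} = 0.906262
N(d₁) = 0.868203,  N(d₂) = 0.824592
Call price V = S·N(d₁) − K·e^{−rT}·N(d₂) = 124.882382 − 98.119995 = 26.762387
φ(d₁) = (1/√(2π))·e^{−d₁²/2} = 0.213561
Θ = −S·φ(d₁)·σ/(2√T) − r·K·e^{−rT}·N(d₂) = −1.365005 − 4.641076 = -6.006081

price = 26.762387
Θ = -6.006081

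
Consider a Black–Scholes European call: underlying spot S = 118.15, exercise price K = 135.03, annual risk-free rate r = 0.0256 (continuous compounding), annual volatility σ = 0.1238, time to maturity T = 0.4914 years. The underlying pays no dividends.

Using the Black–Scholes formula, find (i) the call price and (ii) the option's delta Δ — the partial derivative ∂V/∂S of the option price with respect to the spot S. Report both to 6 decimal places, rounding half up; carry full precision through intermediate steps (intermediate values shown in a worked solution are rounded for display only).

σ√T = 0.1238·√0.4914 = 0.086784
d₁ = (ln(S/K) + (r+σ²/2)T) / (σ√T) = (ln(118.15/135.03) + (0.0256+0.1238²/2)·0.4914) / 0.086784 = (-0.133542 + 0.016346) / 0.086784 = -1.350443
d₂ = d₁ − σ√T = -1.350443 − 0.086784 = -1.437226
e^{−rT} = e^{−0.0256·0.4914} = 0.987499
N(d₁) = 0.088437,  N(d₂) = 0.075327
Call price V = S·N(d₁) − K·e^{−rT}·N(d₂) = 10.448834 − 10.044231 = 0.404603
Δ = N(d₁) = 0.088437

price = 0.404603
Δ = 0.088437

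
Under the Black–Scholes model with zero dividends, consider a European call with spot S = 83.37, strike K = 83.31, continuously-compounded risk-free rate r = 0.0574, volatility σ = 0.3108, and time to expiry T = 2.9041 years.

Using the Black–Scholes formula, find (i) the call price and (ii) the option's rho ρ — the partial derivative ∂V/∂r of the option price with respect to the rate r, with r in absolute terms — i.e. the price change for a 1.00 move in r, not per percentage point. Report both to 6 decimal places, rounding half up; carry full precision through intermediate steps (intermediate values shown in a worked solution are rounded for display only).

price = 23.271449
ρ = 106.582697

σ√T = 0.3108·√2.9041 = 0.529647
d₁ = (ln(S/K) + (r+σ²/2)T) / (σ√T) = (ln(83.37/83.31) + (0.0574+0.3108²/2)·2.9041) / 0.529647 = (0.000720 + 0.306958) / 0.529647 = 0.580912
d₂ = d₁ − σ√T = 0.580912 − 0.529647 = 0.051265
e^{−rT} = e^{−0.0574·2.9041} = 0.846457
N(d₁) = 0.719350,  N(d₂) = 0.520443
Call price V = S·N(d₁) − K·e^{−rT}·N(d₂) = 59.972216 − 36.700767 = 23.271449
ρ = K·T·e^{−rT}·N(d₂) = 106.582697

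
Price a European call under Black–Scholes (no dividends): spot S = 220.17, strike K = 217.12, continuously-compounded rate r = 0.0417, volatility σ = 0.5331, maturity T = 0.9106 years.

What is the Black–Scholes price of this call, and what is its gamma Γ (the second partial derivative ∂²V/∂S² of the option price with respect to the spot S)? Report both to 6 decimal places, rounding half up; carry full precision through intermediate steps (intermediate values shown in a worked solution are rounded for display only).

σ√T = 0.5331·√0.9106 = 0.508713
d₁ = (ln(S/K) + (r+σ²/2)T) / (σ√T) = (ln(220.17/217.12) + (0.0417+0.5331²/2)·0.9106) / 0.508713 = (0.013950 + 0.167366) / 0.508713 = 0.356421
d₂ = d₁ − σ√T = 0.356421 − 0.508713 = -0.152291
e^{−rT} = e^{−0.0417·0.9106} = 0.962740
N(d₁) = 0.639237,  N(d₂) = 0.439479
Call price V = S·N(d₁) − K·e^{−rT}·N(d₂) = 140.740920 − 91.864253 = 48.876666
φ(d₁) = (1/√(2π))·e^{−d₁²/2} = 0.374390
Γ = φ(d₁) / (S·σ·√T) = 0.003343

price = 48.876666
Γ = 0.003343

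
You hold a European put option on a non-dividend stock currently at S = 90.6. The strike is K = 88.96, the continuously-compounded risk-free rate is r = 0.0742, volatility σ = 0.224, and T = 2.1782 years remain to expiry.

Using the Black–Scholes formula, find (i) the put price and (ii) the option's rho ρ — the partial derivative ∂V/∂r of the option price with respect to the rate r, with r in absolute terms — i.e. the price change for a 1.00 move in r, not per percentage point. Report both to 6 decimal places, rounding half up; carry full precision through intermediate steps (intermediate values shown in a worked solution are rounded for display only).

price = 5.015372
ρ = -58.095209

σ√T = 0.224·√2.1782 = 0.330595
d₁ = (ln(S/K) + (r+σ²/2)T) / (σ√T) = (ln(90.6/88.96) + (0.0742+0.224²/2)·2.1782) / 0.330595 = (0.018267 + 0.216269) / 0.330595 = 0.709437
d₂ = d₁ − σ√T = 0.709437 − 0.330595 = 0.378841
e^{−rT} = e^{−0.0742·2.1782} = 0.850762
N(−d₁) = 0.239027,  N(−d₂) = 0.352403
Put price V = K·e^{−rT}·N(−d₂) − S·N(−d₁) = 26.671201 − 21.655829 = 5.015372
ρ = −K·T·e^{−rT}·N(−d₂) = -58.095209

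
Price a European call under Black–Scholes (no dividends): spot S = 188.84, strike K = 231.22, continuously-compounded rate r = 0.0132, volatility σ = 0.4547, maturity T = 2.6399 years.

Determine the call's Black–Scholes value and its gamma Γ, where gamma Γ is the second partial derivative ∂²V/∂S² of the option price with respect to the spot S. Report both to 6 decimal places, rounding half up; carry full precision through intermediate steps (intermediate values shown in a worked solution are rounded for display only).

σ√T = 0.4547·√2.6399 = 0.738786
d₁ = (ln(S/K) + (r+σ²/2)T) / (σ√T) = (ln(188.84/231.22) + (0.0132+0.4547²/2)·2.6399) / 0.738786 = (-0.202470 + 0.307749) / 0.738786 = 0.142503
d₂ = d₁ − σ√T = 0.142503 − 0.738786 = -0.596283
e^{−rT} = e^{−0.0132·2.6399} = 0.965753
N(d₁) = 0.556659,  N(d₂) = 0.275493
Call price V = S·N(d₁) − K·e^{−rT}·N(d₂) = 105.119452 − 61.518055 = 43.601397
φ(d₁) = (1/√(2π))·e^{−d₁²/2} = 0.394912
Γ = φ(d₁) / (S·σ·√T) = 0.002831

price = 43.601397
Γ = 0.002831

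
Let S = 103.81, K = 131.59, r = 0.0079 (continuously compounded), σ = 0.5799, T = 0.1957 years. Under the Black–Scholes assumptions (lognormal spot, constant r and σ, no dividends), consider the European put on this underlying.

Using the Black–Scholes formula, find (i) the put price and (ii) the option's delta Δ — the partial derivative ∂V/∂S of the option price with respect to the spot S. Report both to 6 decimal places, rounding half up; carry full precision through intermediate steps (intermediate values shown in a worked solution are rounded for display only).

price = 30.471213
Δ = -0.785252

σ√T = 0.5799·√0.1957 = 0.256536
d₁ = (ln(S/K) + (r+σ²/2)T) / (σ√T) = (ln(103.81/131.59) + (0.0079+0.5799²/2)·0.1957) / 0.256536 = (-0.237129 + 0.034451) / 0.256536 = -0.790054
d₂ = d₁ − σ√T = -0.790054 − 0.256536 = -1.046590
e^{−rT} = e^{−0.0079·0.1957} = 0.998455
N(−d₁) = 0.785252,  N(−d₂) = 0.852356
Put price V = K·e^{−rT}·N(−d₂) − S·N(−d₁) = 111.988201 − 81.516988 = 30.471213
Δ = −N(−d₁) = -0.785252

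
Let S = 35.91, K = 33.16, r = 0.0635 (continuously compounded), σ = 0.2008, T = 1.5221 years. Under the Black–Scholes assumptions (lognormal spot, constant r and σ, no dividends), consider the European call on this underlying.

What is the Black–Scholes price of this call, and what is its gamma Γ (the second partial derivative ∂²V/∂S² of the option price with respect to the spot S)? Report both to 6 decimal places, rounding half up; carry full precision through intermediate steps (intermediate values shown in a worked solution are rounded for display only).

σ√T = 0.2008·√1.5221 = 0.247734
d₁ = (ln(S/K) + (r+σ²/2)T) / (σ√T) = (ln(35.91/33.16) + (0.0635+0.2008²/2)·1.5221) / 0.247734 = (0.079671 + 0.127339) / 0.247734 = 0.835618
d₂ = d₁ − σ√T = 0.835618 − 0.247734 = 0.587884
e^{−rT} = e^{−0.0635·1.5221} = 0.907871
N(d₁) = 0.798315,  N(d₂) = 0.721695
Call price V = S·N(d₁) − K·e^{−rT}·N(d₂) = 28.667495 − 21.726622 = 6.940873
φ(d₁) = (1/√(2π))·e^{−d₁²/2} = 0.281375
Γ = φ(d₁) / (S·σ·√T) = 0.031629

price = 6.940873
Γ = 0.031629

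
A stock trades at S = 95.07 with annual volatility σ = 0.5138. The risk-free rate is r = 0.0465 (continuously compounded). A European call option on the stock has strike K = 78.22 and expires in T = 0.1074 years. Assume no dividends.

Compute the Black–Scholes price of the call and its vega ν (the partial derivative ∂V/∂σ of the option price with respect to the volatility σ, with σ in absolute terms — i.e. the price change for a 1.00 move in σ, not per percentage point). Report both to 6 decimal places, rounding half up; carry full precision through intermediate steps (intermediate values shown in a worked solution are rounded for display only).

σ√T = 0.5138·√0.1074 = 0.168382
d₁ = (ln(S/K) + (r+σ²/2)T) / (σ√T) = (ln(95.07/78.22) + (0.0465+0.5138²/2)·0.1074) / 0.168382 = (0.195088 + 0.019170) / 0.168382 = 1.272453
d₂ = d₁ − σ√T = 1.272453 − 0.168382 = 1.104071
e^{−rT} = e^{−0.0465·0.1074} = 0.995018
N(d₁) = 0.898394,  N(d₂) = 0.865219
Call price V = S·N(d₁) − K·e^{−rT}·N(d₂) = 85.410309 − 67.340269 = 18.070040
φ(d₁) = (1/√(2π))·e^{−d₁²/2} = 0.177549
ν = S·φ(d₁)·√T = 5.531776

price = 18.070040
ν = 5.531776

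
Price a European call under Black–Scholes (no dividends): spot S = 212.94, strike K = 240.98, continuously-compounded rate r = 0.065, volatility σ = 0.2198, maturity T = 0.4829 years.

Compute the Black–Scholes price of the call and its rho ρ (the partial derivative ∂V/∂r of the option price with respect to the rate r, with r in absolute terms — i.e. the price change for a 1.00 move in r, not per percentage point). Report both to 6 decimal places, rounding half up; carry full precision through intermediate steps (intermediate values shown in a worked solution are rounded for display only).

σ√T = 0.2198·√0.4829 = 0.152741
d₁ = (ln(S/K) + (r+σ²/2)T) / (σ√T) = (ln(212.94/240.98) + (0.065+0.2198²/2)·0.4829) / 0.152741 = (-0.123704 + 0.043053) / 0.152741 = -0.528018
d₂ = d₁ − σ√T = -0.528018 − 0.152741 = -0.680759
e^{−rT} = e^{−0.065·0.4829} = 0.969099
N(d₁) = 0.298744,  N(d₂) = 0.248012
Call price V = S·N(d₁) − K·e^{−rT}·N(d₂) = 63.614451 − 57.919114 = 5.695337
ρ = K·T·e^{−rT}·N(d₂) = 27.969140

price = 5.695337
ρ = 27.969140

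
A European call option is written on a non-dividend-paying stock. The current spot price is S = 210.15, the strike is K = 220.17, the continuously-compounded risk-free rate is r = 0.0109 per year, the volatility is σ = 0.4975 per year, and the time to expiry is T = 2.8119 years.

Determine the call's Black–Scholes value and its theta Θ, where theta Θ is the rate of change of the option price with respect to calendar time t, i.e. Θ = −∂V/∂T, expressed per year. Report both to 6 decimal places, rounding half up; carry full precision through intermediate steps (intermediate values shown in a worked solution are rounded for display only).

price = 66.835074
Θ = -12.260655

σ√T = 0.4975·√2.8119 = 0.834244
d₁ = (ln(S/K) + (r+σ²/2)T) / (σ√T) = (ln(210.15/220.17) + (0.0109+0.4975²/2)·2.8119) / 0.834244 = (-0.046578 + 0.378631) / 0.834244 = 0.398028
d₂ = d₁ − σ√T = 0.398028 − 0.834244 = -0.436216
e^{−rT} = e^{−0.0109·2.8119} = 0.969815
N(d₁) = 0.654695,  N(d₂) = 0.331340
Call price V = S·N(d₁) − K·e^{−rT}·N(d₂) = 137.584229 − 70.749155 = 66.835074
φ(d₁) = (1/√(2π))·e^{−d₁²/2} = 0.368560
Θ = −S·φ(d₁)·σ/(2√T) − r·K·e^{−rT}·N(d₂) = −11.489489 − 0.771166 = -12.260655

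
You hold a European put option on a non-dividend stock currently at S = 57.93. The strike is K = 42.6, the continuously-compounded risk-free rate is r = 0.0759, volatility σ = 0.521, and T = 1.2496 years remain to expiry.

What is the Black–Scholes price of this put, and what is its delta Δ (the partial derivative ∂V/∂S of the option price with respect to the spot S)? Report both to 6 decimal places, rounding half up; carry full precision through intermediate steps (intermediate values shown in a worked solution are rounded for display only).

σ√T = 0.521·√1.2496 = 0.582403
d₁ = (ln(S/K) + (r+σ²/2)T) / (σ√T) = (ln(57.93/42.6) + (0.0759+0.521²/2)·1.2496) / 0.582403 = (0.307381 + 0.264441) / 0.582403 = 0.981833
d₂ = d₁ − σ√T = 0.981833 − 0.582403 = 0.399431
e^{−rT} = e^{−0.0759·1.2496} = 0.909514
N(−d₁) = 0.163091,  N(−d₂) = 0.344788
Put price V = K·e^{−rT}·N(−d₂) − S·N(−d₁) = 13.358914 − 9.447863 = 3.911052
Δ = −N(−d₁) = -0.163091

price = 3.911052
Δ = -0.163091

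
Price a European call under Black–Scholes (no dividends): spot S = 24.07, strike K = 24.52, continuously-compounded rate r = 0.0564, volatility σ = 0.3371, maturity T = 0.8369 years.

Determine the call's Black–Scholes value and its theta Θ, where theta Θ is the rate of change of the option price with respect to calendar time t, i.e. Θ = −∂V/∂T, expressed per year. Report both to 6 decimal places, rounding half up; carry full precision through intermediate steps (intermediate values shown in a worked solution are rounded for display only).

price = 3.260614
Θ = -2.343369

σ√T = 0.3371·√0.8369 = 0.308387
d₁ = (ln(S/K) + (r+σ²/2)T) / (σ√T) = (ln(24.07/24.52) + (0.0564+0.3371²/2)·0.8369) / 0.308387 = (-0.018523 + 0.094752) / 0.308387 = 0.247188
d₂ = d₁ − σ√T = 0.247188 − 0.308387 = -0.061199
e^{−rT} = e^{−0.0564·0.8369} = 0.953895
N(d₁) = 0.597619,  N(d₂) = 0.475600
Call price V = S·N(d₁) − K·e^{−rT}·N(d₂) = 14.384680 − 11.124066 = 3.260614
φ(d₁) = (1/√(2π))·e^{−d₁²/2} = 0.386939
Θ = −S·φ(d₁)·σ/(2√T) − r·K·e^{−rT}·N(d₂) = −1.715971 − 0.627397 = -2.343369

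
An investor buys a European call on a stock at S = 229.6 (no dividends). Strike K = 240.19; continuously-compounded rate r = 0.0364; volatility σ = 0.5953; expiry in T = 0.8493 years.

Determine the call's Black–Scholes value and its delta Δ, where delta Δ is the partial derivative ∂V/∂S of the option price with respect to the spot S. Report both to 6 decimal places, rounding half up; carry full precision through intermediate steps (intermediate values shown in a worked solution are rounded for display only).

σ√T = 0.5953·√0.8493 = 0.548613
d₁ = (ln(S/K) + (r+σ²/2)T) / (σ√T) = (ln(229.6/240.19) + (0.0364+0.5953²/2)·0.8493) / 0.548613 = (-0.045092 + 0.181403) / 0.548613 = 0.248465
d₂ = d₁ − σ√T = 0.248465 − 0.548613 = -0.300148
e^{−rT} = e^{−0.0364·0.8493} = 0.969558
N(d₁) = 0.598113,  N(d₂) = 0.382032
Call price V = S·N(d₁) − K·e^{−rT}·N(d₂) = 137.326674 − 88.966937 = 48.359738
Δ = N(d₁) = 0.598113

price = 48.359738
Δ = 0.598113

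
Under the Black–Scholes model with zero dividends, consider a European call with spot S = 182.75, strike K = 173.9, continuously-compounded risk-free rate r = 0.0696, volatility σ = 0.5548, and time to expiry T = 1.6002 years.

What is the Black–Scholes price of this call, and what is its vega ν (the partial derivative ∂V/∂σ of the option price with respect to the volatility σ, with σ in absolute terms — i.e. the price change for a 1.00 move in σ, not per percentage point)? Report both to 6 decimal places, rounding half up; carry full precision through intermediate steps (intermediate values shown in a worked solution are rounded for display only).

price = 61.160998
ν = 77.933266

σ√T = 0.5548·√1.6002 = 0.701817
d₁ = (ln(S/K) + (r+σ²/2)T) / (σ√T) = (ln(182.75/173.9) + (0.0696+0.5548²/2)·1.6002) / 0.701817 = (0.049639 + 0.357647) / 0.701817 = 0.580331
d₂ = d₁ − σ√T = 0.580331 − 0.701817 = -0.121486
e^{−rT} = e^{−0.0696·1.6002} = 0.894604
N(d₁) = 0.719154,  N(d₂) = 0.451653
Call price V = S·N(d₁) − K·e^{−rT}·N(d₂) = 131.425440 − 70.264441 = 61.160998
φ(d₁) = (1/√(2π))·e^{−d₁²/2} = 0.337115
ν = S·φ(d₁)·√T = 77.933266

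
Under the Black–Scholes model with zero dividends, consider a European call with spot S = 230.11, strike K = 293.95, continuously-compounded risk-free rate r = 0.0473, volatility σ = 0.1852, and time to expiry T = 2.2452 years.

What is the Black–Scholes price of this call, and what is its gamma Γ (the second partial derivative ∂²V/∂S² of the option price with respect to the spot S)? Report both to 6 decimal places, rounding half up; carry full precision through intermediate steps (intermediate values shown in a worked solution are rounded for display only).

price = 13.478419
Γ = 0.005854

σ√T = 0.1852·√2.2452 = 0.277504
d₁ = (ln(S/K) + (r+σ²/2)T) / (σ√T) = (ln(230.11/293.95) + (0.0473+0.1852²/2)·2.2452) / 0.277504 = (-0.244852 + 0.144702) / 0.277504 = -0.360897
d₂ = d₁ − σ√T = -0.360897 − 0.277504 = -0.638400
e^{−rT} = e^{−0.0473·2.2452} = 0.899247
N(d₁) = 0.359088,  N(d₂) = 0.261607
Call price V = S·N(d₁) − K·e^{−rT}·N(d₂) = 82.629798 − 69.151378 = 13.478419
φ(d₁) = (1/√(2π))·e^{−d₁²/2} = 0.373790
Γ = φ(d₁) / (S·σ·√T) = 0.005854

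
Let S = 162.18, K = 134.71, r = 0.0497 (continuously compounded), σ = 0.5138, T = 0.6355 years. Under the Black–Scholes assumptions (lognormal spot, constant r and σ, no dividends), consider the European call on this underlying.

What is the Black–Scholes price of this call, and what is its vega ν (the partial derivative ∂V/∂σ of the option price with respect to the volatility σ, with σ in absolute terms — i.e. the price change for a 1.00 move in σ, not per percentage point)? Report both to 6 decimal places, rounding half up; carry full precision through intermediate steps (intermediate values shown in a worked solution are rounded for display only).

σ√T = 0.5138·√0.6355 = 0.409592
d₁ = (ln(S/K) + (r+σ²/2)T) / (σ√T) = (ln(162.18/134.71) + (0.0497+0.5138²/2)·0.6355) / 0.409592 = (0.185583 + 0.115467) / 0.409592 = 0.734999
d₂ = d₁ − σ√T = 0.734999 − 0.409592 = 0.325406
e^{−rT} = e^{−0.0497·0.6355} = 0.968909
N(d₁) = 0.768830,  N(d₂) = 0.627563
Call price V = S·N(d₁) − K·e^{−rT}·N(d₂) = 124.688820 − 81.910650 = 42.778170
φ(d₁) = (1/√(2π))·e^{−d₁²/2} = 0.304510
ν = S·φ(d₁)·√T = 39.369258

price = 42.778170
ν = 39.369258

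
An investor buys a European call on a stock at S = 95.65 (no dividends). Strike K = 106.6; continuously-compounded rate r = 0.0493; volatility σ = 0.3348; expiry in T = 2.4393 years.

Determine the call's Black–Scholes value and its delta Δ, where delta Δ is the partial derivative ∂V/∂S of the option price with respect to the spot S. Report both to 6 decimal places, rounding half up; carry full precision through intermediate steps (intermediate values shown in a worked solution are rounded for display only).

price = 20.181075
Δ = 0.611852

σ√T = 0.3348·√2.4393 = 0.522899
d₁ = (ln(S/K) + (r+σ²/2)T) / (σ√T) = (ln(95.65/106.6) + (0.0493+0.3348²/2)·2.4393) / 0.522899 = (-0.108388 + 0.256969) / 0.522899 = 0.284149
d₂ = d₁ − σ√T = 0.284149 − 0.522899 = -0.238750
e^{−rT} = e^{−0.0493·2.4393} = 0.886692
N(d₁) = 0.611852,  N(d₂) = 0.405650
Call price V = S·N(d₁) − K·e^{−rT}·N(d₂) = 58.523648 − 38.342573 = 20.181075
Δ = N(d₁) = 0.611852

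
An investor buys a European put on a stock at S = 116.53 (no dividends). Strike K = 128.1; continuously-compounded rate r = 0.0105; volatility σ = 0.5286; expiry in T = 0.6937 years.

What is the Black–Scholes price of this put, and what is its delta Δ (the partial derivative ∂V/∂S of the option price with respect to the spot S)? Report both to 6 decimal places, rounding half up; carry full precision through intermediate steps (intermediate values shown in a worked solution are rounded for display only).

price = 26.960056
Δ = -0.491358

σ√T = 0.5286·√0.6937 = 0.440264
d₁ = (ln(S/K) + (r+σ²/2)T) / (σ√T) = (ln(116.53/128.1) + (0.0105+0.5286²/2)·0.6937) / 0.440264 = (-0.094662 + 0.104200) / 0.440264 = 0.021663
d₂ = d₁ − σ√T = 0.021663 − 0.440264 = -0.418601
e^{−rT} = e^{−0.0105·0.6937} = 0.992743
N(−d₁) = 0.491358,  N(−d₂) = 0.662246
Put price V = K·e^{−rT}·N(−d₂) − S·N(−d₁) = 84.218041 − 57.257985 = 26.960056
Δ = −N(−d₁) = -0.491358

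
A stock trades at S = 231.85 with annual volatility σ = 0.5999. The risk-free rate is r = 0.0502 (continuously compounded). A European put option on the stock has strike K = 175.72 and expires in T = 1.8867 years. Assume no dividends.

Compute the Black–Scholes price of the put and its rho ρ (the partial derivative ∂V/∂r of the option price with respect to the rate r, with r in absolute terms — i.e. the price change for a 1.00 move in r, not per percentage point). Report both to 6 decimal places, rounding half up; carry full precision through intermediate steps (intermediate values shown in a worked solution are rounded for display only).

σ√T = 0.5999·√1.8867 = 0.824006
d₁ = (ln(S/K) + (r+σ²/2)T) / (σ√T) = (ln(231.85/175.72) + (0.0502+0.5999²/2)·1.8867) / 0.824006 = (0.277199 + 0.434205) / 0.824006 = 0.863348
d₂ = d₁ − σ√T = 0.863348 − 0.824006 = 0.039342
e^{−rT} = e^{−0.0502·1.8867} = 0.909635
N(−d₁) = 0.193973,  N(−d₂) = 0.484309
Put price V = K·e^{−rT}·N(−d₂) − S·N(−d₁) = 77.412383 − 44.972647 = 32.439736
ρ = −K·T·e^{−rT}·N(−d₂) = -146.053944

price = 32.439736
ρ = -146.053944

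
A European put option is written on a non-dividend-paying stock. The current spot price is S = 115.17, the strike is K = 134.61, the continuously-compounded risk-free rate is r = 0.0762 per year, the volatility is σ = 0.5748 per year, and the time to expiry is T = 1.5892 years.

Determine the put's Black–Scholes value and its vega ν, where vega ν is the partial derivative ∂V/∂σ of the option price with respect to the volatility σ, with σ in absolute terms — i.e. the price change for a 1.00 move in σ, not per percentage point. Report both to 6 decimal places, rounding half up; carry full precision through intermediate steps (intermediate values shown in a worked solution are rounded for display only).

σ√T = 0.5748·√1.5892 = 0.724613
d₁ = (ln(S/K) + (r+σ²/2)T) / (σ√T) = (ln(115.17/134.61) + (0.0762+0.5748²/2)·1.5892) / 0.724613 = (-0.155972 + 0.383629) / 0.724613 = 0.314177
d₂ = d₁ − σ√T = 0.314177 − 0.724613 = -0.410436
e^{−rT} = e^{−0.0762·1.5892} = 0.885948
N(−d₁) = 0.376693,  N(−d₂) = 0.659257
Put price V = K·e^{−rT}·N(−d₂) − S·N(−d₁) = 78.621309 − 43.383778 = 35.237531
φ(d₁) = (1/√(2π))·e^{−d₁²/2} = 0.379731
ν = S·φ(d₁)·√T = 55.132127

price = 35.237531
ν = 55.132127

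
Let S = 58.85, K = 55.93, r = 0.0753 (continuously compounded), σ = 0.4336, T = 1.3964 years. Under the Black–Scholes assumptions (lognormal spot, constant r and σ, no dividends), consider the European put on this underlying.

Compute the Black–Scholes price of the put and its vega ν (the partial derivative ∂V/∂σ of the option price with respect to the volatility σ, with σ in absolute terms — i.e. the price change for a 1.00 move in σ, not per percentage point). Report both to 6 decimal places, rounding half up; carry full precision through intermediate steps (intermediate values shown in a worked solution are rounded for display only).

σ√T = 0.4336·√1.3964 = 0.512382
d₁ = (ln(S/K) + (r+σ²/2)T) / (σ√T) = (ln(58.85/55.93) + (0.0753+0.4336²/2)·1.3964) / 0.512382 = (0.050891 + 0.236417) / 0.512382 = 0.560729
d₂ = d₁ − σ√T = 0.560729 − 0.512382 = 0.048347
e^{−rT} = e^{−0.0753·1.3964} = 0.900190
N(−d₁) = 0.287491,  N(−d₂) = 0.480720
Put price V = K·e^{−rT}·N(−d₂) − S·N(−d₁) = 24.203122 − 16.918853 = 7.284270
φ(d₁) = (1/√(2π))·e^{−d₁²/2} = 0.340906
ν = S·φ(d₁)·√T = 23.707549

price = 7.284270
ν = 23.707549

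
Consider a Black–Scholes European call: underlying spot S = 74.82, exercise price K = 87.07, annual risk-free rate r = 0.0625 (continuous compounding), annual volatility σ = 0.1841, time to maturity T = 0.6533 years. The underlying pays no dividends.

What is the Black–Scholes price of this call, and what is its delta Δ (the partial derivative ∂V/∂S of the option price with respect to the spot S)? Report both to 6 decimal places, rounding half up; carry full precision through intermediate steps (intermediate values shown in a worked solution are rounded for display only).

σ√T = 0.1841·√0.6533 = 0.148802
d₁ = (ln(S/K) + (r+σ²/2)T) / (σ√T) = (ln(74.82/87.07) + (0.0625+0.1841²/2)·0.6533) / 0.148802 = (-0.151627 + 0.051902) / 0.148802 = -0.670183
d₂ = d₁ − σ√T = -0.670183 − 0.148802 = -0.818985
e^{−rT} = e^{−0.0625·0.6533} = 0.959991
N(d₁) = 0.251371,  N(d₂) = 0.206397
Call price V = S·N(d₁) − K·e^{−rT}·N(d₂) = 18.807555 − 17.252026 = 1.555529
Δ = N(d₁) = 0.251371

price = 1.555529
Δ = 0.251371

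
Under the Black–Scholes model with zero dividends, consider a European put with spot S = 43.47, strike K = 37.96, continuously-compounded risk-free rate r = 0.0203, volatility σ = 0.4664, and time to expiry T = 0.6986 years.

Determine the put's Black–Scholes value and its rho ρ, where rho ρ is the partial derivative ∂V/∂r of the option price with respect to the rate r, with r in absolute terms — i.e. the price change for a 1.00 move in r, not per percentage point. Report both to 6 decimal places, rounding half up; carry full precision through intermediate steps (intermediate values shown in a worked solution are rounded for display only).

σ√T = 0.4664·√0.6986 = 0.389828
d₁ = (ln(S/K) + (r+σ²/2)T) / (σ√T) = (ln(43.47/37.96) + (0.0203+0.4664²/2)·0.6986) / 0.389828 = (0.135538 + 0.090164) / 0.389828 = 0.578980
d₂ = d₁ − σ√T = 0.578980 − 0.389828 = 0.189152
e^{−rT} = e^{−0.0203·0.6986} = 0.985919
N(−d₁) = 0.281301,  N(−d₂) = 0.424987
Put price V = K·e^{−rT}·N(−d₂) − S·N(−d₁) = 15.905328 − 12.228169 = 3.677159
ρ = −K·T·e^{−rT}·N(−d₂) = -11.111462

price = 3.677159
ρ = -11.111462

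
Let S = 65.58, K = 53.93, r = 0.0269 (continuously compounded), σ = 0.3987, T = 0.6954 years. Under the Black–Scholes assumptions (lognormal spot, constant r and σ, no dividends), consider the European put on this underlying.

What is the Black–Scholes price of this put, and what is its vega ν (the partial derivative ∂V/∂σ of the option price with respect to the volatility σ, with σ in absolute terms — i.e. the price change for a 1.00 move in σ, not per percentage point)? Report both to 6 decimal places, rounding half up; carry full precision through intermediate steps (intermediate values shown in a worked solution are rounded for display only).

σ√T = 0.3987·√0.6954 = 0.332479
d₁ = (ln(S/K) + (r+σ²/2)T) / (σ√T) = (ln(65.58/53.93) + (0.0269+0.3987²/2)·0.6954) / 0.332479 = (0.195584 + 0.073977) / 0.332479 = 0.810762
d₂ = d₁ − σ√T = 0.810762 − 0.332479 = 0.478284
e^{−rT} = e^{−0.0269·0.6954} = 0.981468
N(−d₁) = 0.208751,  N(−d₂) = 0.316224
Put price V = K·e^{−rT}·N(−d₂) − S·N(−d₁) = 16.737912 − 13.689893 = 3.048019
φ(d₁) = (1/√(2π))·e^{−d₁²/2} = 0.287191
ν = S·φ(d₁)·√T = 15.705804

price = 3.048019
ν = 15.705804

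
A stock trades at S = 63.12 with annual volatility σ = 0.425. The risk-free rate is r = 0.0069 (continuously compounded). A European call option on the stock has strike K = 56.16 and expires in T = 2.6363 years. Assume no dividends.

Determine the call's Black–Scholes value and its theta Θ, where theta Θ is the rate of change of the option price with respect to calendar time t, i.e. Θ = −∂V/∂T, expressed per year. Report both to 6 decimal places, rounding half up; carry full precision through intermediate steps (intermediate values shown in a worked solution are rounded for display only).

price = 20.240180
Θ = -3.015109

σ√T = 0.425·√2.6363 = 0.690059
d₁ = (ln(S/K) + (r+σ²/2)T) / (σ√T) = (ln(63.12/56.16) + (0.0069+0.425²/2)·2.6363) / 0.690059 = (0.116833 + 0.256281) / 0.690059 = 0.540699
d₂ = d₁ − σ√T = 0.540699 − 0.690059 = -0.149360
e^{−rT} = e^{−0.0069·2.6363} = 0.981974
N(d₁) = 0.705642,  N(d₂) = 0.440635
Call price V = S·N(d₁) − K·e^{−rT}·N(d₂) = 44.540150 − 24.299970 = 20.240180
φ(d₁) = (1/√(2π))·e^{−d₁²/2} = 0.344688
Θ = −S·φ(d₁)·σ/(2√T) − r·K·e^{−rT}·N(d₂) = −2.847439 − 0.167670 = -3.015109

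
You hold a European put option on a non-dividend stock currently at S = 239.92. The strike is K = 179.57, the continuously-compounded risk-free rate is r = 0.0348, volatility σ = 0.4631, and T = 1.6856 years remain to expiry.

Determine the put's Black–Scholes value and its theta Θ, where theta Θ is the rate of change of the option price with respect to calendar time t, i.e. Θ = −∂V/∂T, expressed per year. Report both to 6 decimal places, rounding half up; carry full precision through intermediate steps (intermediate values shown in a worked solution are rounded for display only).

σ√T = 0.4631·√1.6856 = 0.601246
d₁ = (ln(S/K) + (r+σ²/2)T) / (σ√T) = (ln(239.92/179.57) + (0.0348+0.4631²/2)·1.6856) / 0.601246 = (0.289740 + 0.239407) / 0.601246 = 0.880085
d₂ = d₁ − σ√T = 0.880085 − 0.601246 = 0.278839
e^{−rT} = e^{−0.0348·1.6856} = 0.943028
N(−d₁) = 0.189407,  N(−d₂) = 0.390184
Put price V = K·e^{−rT}·N(−d₂) − S·N(−d₁) = 66.073607 − 45.442422 = 20.631185
φ(d₁) = (1/√(2π))·e^{−d₁²/2} = 0.270844
Θ = −S·φ(d₁)·σ/(2√T) + r·K·e^{−rT}·N(−d₂) = −11.589178 + 2.299362 = -9.289816

price = 20.631185
Θ = -9.289816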